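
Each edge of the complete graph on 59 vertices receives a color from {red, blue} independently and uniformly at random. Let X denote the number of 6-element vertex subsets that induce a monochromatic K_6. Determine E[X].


Let X = Σ_S X_S over the C(59, 6) = 45057474 subsets S of size 6, where X_S = 1 if the K_6 on S is monochromatic.
For a fixed S, the K_6 on S has C(6, 2) = 15 edges. P[all 15 edges red] = (1/2)^15, and likewise for blue, so P[monochromatic] = 2·(1/2)^15 = 2^{1 − 15} = 1/16384.
Summing: E[X] = C(59, 6) · 2^{1 − 15} = 45057474 · 1/16384 = 22528737/8192.
Numerically: E[X] ≈ 2750.090.

E[X] = C(59,6)·2^(1−C(6,2)) = 22528737/8192 ≈ 2750.090.


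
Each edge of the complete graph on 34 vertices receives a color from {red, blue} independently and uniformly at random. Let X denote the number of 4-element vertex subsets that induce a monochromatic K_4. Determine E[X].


Let X = Σ_S X_S over the C(34, 4) = 46376 subsets S of size 4, where X_S = 1 if the K_4 on S is monochromatic.
For a fixed S, the K_4 on S has C(4, 2) = 6 edges. P[all 6 edges red] = (1/2)^6, and likewise for blue, so P[monochromatic] = 2·(1/2)^6 = 2^{1 − 6} = 1/32.
By linearity of expectation: E[X] = C(34, 4) · 2^{1 − 6} = 46376 · 1/32 = 5797/4.
Numerically: E[X] ≈ 1449.250000.

E[X] = C(34,4)·2^(1−C(4,2)) = 5797/4 ≈ 1449.250000.


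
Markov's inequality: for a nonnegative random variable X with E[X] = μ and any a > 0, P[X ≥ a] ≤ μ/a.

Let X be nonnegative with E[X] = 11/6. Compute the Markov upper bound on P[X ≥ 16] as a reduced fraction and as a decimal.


μ = E[X] = 11/6, a = 16.
Markov: P[X ≥ 16] ≤ μ/a = (11/6)/16 = 11/96.
Numerically: ≈ 0.114583.
(Since a = 16 > μ = 1.833333, the bound 11/96 is < 1 and informative.)

P[X ≥ 16] ≤ 11/96 ≈ 0.114583.


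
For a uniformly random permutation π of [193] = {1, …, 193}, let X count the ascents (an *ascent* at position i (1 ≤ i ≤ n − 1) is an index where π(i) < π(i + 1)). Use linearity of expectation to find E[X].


Write X = Σ X_I over i = 1, …, 192, with X_I the indicator of one ascent.
There are 192 indicators.
For each fixed i, the pair (π(i), π(i+1)) is a uniformly random ordered pair of distinct values from {1, …, 193}; by symmetry P[π(i) < π(i+1)] = 1/2.
By linearity: E[X] = 192 · (1/2) = (193 − 1) · (1/2) = 96 ≈ 96.000000.

E[X] = 96 = 96.000000.


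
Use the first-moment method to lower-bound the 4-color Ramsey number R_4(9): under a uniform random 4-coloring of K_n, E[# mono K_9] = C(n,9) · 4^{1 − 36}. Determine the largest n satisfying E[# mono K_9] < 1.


We need C(n, 9) · 4^{1 − 36} < 1, i.e. C(n, 9) < 4^{36 − 1} = 1180591620717411303424.
Check values of n near the boundary:
  n = 912: C(912, 9) = 1156095740032081475120; 1156095740032081475120 < 1180591620717411303424? YES
  n = 913: C(913, 9) = 1167605542753639808390; 1167605542753639808390 < 1180591620717411303424? YES
  n = 914: C(914, 9) = 1179217089587653905932; 1179217089587653905932 < 1180591620717411303424? YES
  n = 915: C(915, 9) = 1190931166636537885130; 1190931166636537885130 < 1180591620717411303424? NO
  n = 916: C(916, 9) = 1202748565202942340440; 1202748565202942340440 < 1180591620717411303424? NO
The largest n with C(n, 9) < 1180591620717411303424 is n = 914 (where E[X] = 294804272396913476483/295147905179352825856 ≈ 0.999). Hence R_4(9) > 914, i.e. R_4(9) ≥ 915.

Largest n = 914; hence R_4(9) > 914.


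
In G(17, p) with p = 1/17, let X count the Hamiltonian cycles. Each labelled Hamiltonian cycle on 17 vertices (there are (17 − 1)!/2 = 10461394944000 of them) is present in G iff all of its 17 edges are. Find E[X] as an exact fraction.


K_17 has (17 − 1)!/2 = 10461394944000 labelled Hamiltonian cycles.
For each such Hamiltonian cycle H, let X_H = 1 if all 17 edges of H are present in G. Then P[X_H = 1] = p^{17} = (1/17)^{17} = 1/827240261886336764177.
By linearity of expectation: E[X] = Σ_H E[X_H] = 10461394944000 · p^{17} = 10461394944000 · 1/827240261886336764177 = 10461394944000/827240261886336764177.
Numerically: E[X] ≈ 1.2646e-08.

E[X] = 10461394944000 · (1/17)^{17} = 10461394944000/827240261886336764177 ≈ 1.2646e-08.


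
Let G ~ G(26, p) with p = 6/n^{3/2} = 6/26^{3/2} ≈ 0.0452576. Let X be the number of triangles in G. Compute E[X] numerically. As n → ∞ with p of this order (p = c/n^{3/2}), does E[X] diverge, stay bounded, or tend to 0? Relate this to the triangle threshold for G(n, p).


Number of potential triangles: C(26, 3) = 2600.
Each occurs with probability p³ ≈ (0.0452576)³ ≈ 9.26987089e-05.
By linearity: E[X] = C(26, 3)·p³ ≈ 2600 · 9.26987089e-05 ≈ 0.241017.
Since α = 3/2 > 1, p = c/n^{3/2} = o(1/n) is below the triangle threshold p ~ 1/n. Asymptotically E[X] ~ (c³/6)·n^{3(1−α)} = (6³/6)·n^{-1.5} → 0, so by Markov's inequality G has no triangles w.h.p.

E[X] ≈ 0.241017; in regime p = Θ(1/n^{3/2}) E[X] tends to 0 (below the triangle threshold p ~ 1/n).


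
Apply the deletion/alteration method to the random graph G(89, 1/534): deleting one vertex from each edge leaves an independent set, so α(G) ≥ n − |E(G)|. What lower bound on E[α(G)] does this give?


E[|E(G)|] = C(89, 2)·p = 3916 · (1/534) = 22/3.
E[α(G)] ≥ n − E[|E(G)|] = 89 − 22/3 = 245/3.
Numerically: ≈ 81.66667.
(This is only a lower bound; the true E[α(G)] may be larger.)

E[α(G)] ≥ 245/3 ≈ 81.66667.


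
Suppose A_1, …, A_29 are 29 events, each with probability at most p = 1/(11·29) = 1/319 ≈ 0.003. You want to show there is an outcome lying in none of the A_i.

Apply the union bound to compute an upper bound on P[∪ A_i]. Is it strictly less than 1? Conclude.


Union bound: P[∪_{i=1}^{29} A_i] ≤ Σ_i P[A_i] ≤ 29·p = 29·(1/319) = 1/11.
Numerically: 1/11 ≈ 0.091.
Is 1/11 < 1? YES.
Since P[∪ A_i] ≤ 1/11 < 1, the complement has P[∩ A_i^c] ≥ 1 − 1/11 = 10/11 > 0, so some outcome avoids every A_i.

29·p = 1/11 ≈ 0.091; existence CERTIFIED by the union bound.


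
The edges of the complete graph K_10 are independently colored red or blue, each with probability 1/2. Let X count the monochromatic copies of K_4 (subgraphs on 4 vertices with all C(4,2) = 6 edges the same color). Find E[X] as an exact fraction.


Let X = Σ_S X_S over the C(10, 4) = 210 subsets S of size 4, where X_S = 1 if the K_4 on S is monochromatic.
For a fixed S, the K_4 on S has C(4, 2) = 6 edges. P[all 6 edges red] = (1/2)^6, and likewise for blue, so P[monochromatic] = 2·(1/2)^6 = 2^{1 − 6} = 1/32.
Summing: E[X] = C(10, 4) · 2^{1 − 6} = 210 · 1/32 = 105/16.
Numerically: E[X] ≈ 6.562.

E[X] = C(10,4)·2^(1−C(4,2)) = 105/16 ≈ 6.562.


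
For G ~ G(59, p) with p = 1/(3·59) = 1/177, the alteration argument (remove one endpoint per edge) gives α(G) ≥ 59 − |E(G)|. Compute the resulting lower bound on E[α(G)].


E[|E(G)|] = C(59, 2)·p = 1711 · (1/177) = 29/3.
E[α(G)] ≥ n − E[|E(G)|] = 59 − 29/3 = 148/3.
Numerically: ≈ 49.3333.
(This is only a lower bound; the true E[α(G)] may be larger.)

E[α(G)] ≥ 148/3 ≈ 49.3333.


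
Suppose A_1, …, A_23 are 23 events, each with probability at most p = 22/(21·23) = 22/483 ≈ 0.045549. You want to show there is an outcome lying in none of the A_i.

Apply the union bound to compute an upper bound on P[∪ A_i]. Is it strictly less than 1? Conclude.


Union bound: P[∪_{i=1}^{23} A_i] ≤ Σ_i P[A_i] ≤ 23·p = 23·(22/483) = 22/21.
Numerically: 22/21 ≈ 1.047619.
Is 22/21 < 1? NO.
Since the bound 22/21 is ≥ 1, the union bound is uninformative here; it does NOT by itself certify existence.

23·p = 22/21 ≈ 1.047619; existence NOT certified by the union bound.


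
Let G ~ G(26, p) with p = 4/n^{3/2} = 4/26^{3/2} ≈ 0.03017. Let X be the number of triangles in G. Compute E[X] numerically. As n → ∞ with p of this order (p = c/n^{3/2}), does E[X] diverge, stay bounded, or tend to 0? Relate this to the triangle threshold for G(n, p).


Number of potential triangles: C(26, 3) = 2600.
Each occurs with probability p³ ≈ (0.03017)³ ≈ 2.746628e-05.
By linearity: E[X] = C(26, 3)·p³ ≈ 2600 · 2.746628e-05 ≈ 0.0714.
Since α = 3/2 > 1, p = c/n^{3/2} = o(1/n) is below the triangle threshold p ~ 1/n. Asymptotically E[X] ~ (c³/6)·n^{3(1−α)} = (4³/6)·n^{-1.5} → 0, so by Markov's inequality G has no triangles w.h.p.

E[X] ≈ 0.0714; in regime p = Θ(1/n^{3/2}) E[X] tends to 0 (below the triangle threshold p ~ 1/n).


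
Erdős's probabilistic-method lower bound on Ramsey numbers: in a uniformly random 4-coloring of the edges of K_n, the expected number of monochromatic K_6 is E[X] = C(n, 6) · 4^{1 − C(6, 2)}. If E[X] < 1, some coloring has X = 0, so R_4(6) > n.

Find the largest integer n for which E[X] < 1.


We need C(n, 6) · 4^{1 − 15} < 1, i.e. C(n, 6) < 4^{15 − 1} = 268435456.
Check values of n near the boundary:
  n = 75: C(75, 6) = 201359550; 201359550 < 268435456? YES
  n = 76: C(76, 6) = 218618940; 218618940 < 268435456? YES
  n = 77: C(77, 6) = 237093780; 237093780 < 268435456? YES
  n = 78: C(78, 6) = 256851595; 256851595 < 268435456? YES
  n = 79: C(79, 6) = 277962685; 277962685 < 268435456? NO
The largest n with C(n, 6) < 268435456 is n = 78 (where E[X] = 256851595/268435456 ≈ 0.957). Hence R_4(6) > 78, i.e. R_4(6) ≥ 79.

Largest n = 78; hence R_4(6) > 78.


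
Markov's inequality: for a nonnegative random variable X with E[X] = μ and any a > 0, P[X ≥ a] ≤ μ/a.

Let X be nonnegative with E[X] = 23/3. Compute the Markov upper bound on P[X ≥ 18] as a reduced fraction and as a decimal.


μ = E[X] = 23/3, a = 18.
Markov: P[X ≥ 18] ≤ μ/a = (23/3)/18 = 23/54.
Numerically: ≈ 0.426.
(Since a = 18 > μ = 7.667, the bound 23/54 is < 1 and informative.)

P[X ≥ 18] ≤ 23/54 ≈ 0.426.


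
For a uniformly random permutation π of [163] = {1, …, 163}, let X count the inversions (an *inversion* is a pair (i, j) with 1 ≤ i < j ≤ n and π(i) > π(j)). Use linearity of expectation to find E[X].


Write X = Σ X_I over the C(163, 2) = 13203 pairs i < j, with X_I the indicator of one inversion.
There are 13203 indicators.
For each fixed pair i < j, the values π(i) and π(j) are two distinct elements of {1, …, 163} in uniformly random order; by symmetry P[π(i) > π(j)] = 1/2.
By linearity: E[X] = 13203 · (1/2) = C(163, 2) · (1/2) = 13203/2 = 13203/2 ≈ 6601.500000.

E[X] = 13203/2 = 6601.500000.


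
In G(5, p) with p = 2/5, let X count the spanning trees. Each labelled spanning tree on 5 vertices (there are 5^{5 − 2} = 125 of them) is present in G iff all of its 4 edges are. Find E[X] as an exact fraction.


K_5 has 5^{5 − 2} = 125 labelled spanning trees.
For each such spanning tree H, let X_H = 1 if all 4 edges of H are present in G. Then P[X_H = 1] = p^{4} = (2/5)^{4} = 16/625.
By linearity: E[X] = Σ_H E[X_H] = 125 · p^{4} = 125 · 16/625 = 16/5.
Numerically: E[X] ≈ 3.2.

E[X] = 125 · (2/5)^{4} = 16/5 ≈ 3.2.


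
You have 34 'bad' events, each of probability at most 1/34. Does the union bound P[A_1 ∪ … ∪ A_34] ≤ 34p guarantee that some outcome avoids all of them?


Union bound: P[∪_{i=1}^{34} A_i] ≤ Σ_i P[A_i] ≤ 34·p = 34·(1/34) = 1.
Numerically: 1 ≈ 1.000.
Is 1 < 1? NO.
Since the bound 1 is ≥ 1, the union bound is uninformative here; it does NOT by itself certify existence.

34·p = 1 ≈ 1.000; existence NOT certified by the union bound.


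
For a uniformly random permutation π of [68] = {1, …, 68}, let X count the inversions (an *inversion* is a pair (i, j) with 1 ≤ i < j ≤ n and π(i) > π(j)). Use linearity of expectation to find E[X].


Write X = Σ X_I over the C(68, 2) = 2278 pairs i < j, with X_I the indicator of one inversion.
There are 2278 indicators.
For each fixed pair i < j, the values π(i) and π(j) are two distinct elements of {1, …, 68} in uniformly random order; by symmetry P[π(i) > π(j)] = 1/2.
By linearity: E[X] = 2278 · (1/2) = C(68, 2) · (1/2) = 2278/2 = 1139 ≈ 1139.000000.

E[X] = 1139 = 1139.000000.


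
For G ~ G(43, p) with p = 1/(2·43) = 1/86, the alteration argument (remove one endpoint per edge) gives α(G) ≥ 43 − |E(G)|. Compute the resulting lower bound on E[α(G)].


E[|E(G)|] = C(43, 2)·p = 903 · (1/86) = 21/2.
E[α(G)] ≥ n − E[|E(G)|] = 43 − 21/2 = 65/2.
Numerically: ≈ 32.5000.
(This is only a lower bound; the true E[α(G)] may be larger.)

E[α(G)] ≥ 65/2 ≈ 32.5000.


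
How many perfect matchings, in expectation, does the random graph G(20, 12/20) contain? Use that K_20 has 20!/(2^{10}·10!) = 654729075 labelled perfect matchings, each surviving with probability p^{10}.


K_20 has 20!/(2^{10}·10!) = 654729075 labelled perfect matchings.
For each such perfect matching H, let X_H = 1 if all 10 edges of H are present in G. Then P[X_H = 1] = p^{10} = (3/5)^{10} = 59049/9765625.
Summing the indicators: E[X] = Σ_H E[X_H] = 654729075 · p^{10} = 654729075 · 59049/9765625 = 1546443885987/390625.
Numerically: E[X] ≈ 3.96e+06.

E[X] = 654729075 · (3/5)^{10} = 1546443885987/390625 ≈ 3.96e+06.


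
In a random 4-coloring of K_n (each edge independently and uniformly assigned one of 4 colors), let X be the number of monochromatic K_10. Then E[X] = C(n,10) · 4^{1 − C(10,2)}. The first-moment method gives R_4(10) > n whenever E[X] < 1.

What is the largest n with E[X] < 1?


We need C(n, 10) · 4^{1 − 45} < 1, i.e. C(n, 10) < 4^{45 − 1} = 309485009821345068724781056.
Check values of n near the boundary:
  n = 2018: C(2018, 10) = 301820606687612220663963508; 301820606687612220663963508 < 309485009821345068724781056? YES
  n = 2019: C(2019, 10) = 303322949179835278009229628; 303322949179835278009229628 < 309485009821345068724781056? YES
  n = 2020: C(2020, 10) = 304832018578739931133653656; 304832018578739931133653656 < 309485009821345068724781056? YES
  n = 2021: C(2021, 10) = 306347841644770462864800616; 306347841644770462864800616 < 309485009821345068724781056? YES
  n = 2022: C(2022, 10) = 307870445231474093395937796; 307870445231474093395937796 < 309485009821345068724781056? YES
  n = 2023: C(2023, 10) = 309399856285778485315440716; 309399856285778485315440716 < 309485009821345068724781056? YES
  n = 2024: C(2024, 10) = 310936101848269937576192656; 310936101848269937576192656 < 309485009821345068724781056? NO
  n = 2025: C(2025, 10) = 312479209053472269772600560; 312479209053472269772600560 < 309485009821345068724781056? NO
  n = 2026: C(2026, 10) = 314029205130126398094885285; 314029205130126398094885285 < 309485009821345068724781056? NO
The largest n with C(n, 10) < 309485009821345068724781056 is n = 2023 (where E[X] = 77349964071444621328860179/77371252455336267181195264 ≈ 0.9997249). Hence R_4(10) > 2023, i.e. R_4(10) ≥ 2024.

Largest n = 2023; hence R_4(10) > 2023.


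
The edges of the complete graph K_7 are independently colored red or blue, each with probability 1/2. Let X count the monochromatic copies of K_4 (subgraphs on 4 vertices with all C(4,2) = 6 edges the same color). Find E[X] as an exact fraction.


Let X = Σ_S X_S over the C(7, 4) = 35 subsets S of size 4, where X_S = 1 if the K_4 on S is monochromatic.
For a fixed S, the K_4 on S has C(4, 2) = 6 edges. P[all 6 edges red] = (1/2)^6, and likewise for blue, so P[monochromatic] = 2·(1/2)^6 = 2^{1 − 6} = 1/32.
By linearity of expectation: E[X] = C(7, 4) · 2^{1 − 6} = 35 · 1/32 = 35/32.
Numerically: E[X] ≈ 1.0938.

E[X] = C(7,4)·2^(1−C(4,2)) = 35/32 ≈ 1.0938.


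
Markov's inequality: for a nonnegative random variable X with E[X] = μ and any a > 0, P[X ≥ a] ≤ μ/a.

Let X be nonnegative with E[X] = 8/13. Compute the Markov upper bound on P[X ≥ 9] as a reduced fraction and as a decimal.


μ = E[X] = 8/13, a = 9.
Markov: P[X ≥ 9] ≤ μ/a = (8/13)/9 = 8/117.
Numerically: ≈ 0.0684.
(Since a = 9 > μ = 0.6154, the bound 8/117 is < 1 and informative.)

P[X ≥ 9] ≤ 8/117 ≈ 0.0684.


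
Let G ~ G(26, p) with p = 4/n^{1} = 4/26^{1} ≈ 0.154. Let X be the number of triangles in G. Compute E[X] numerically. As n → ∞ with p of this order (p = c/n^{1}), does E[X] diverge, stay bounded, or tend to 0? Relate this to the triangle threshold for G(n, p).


Number of potential triangles: C(26, 3) = 2600.
Each occurs with probability p³ ≈ (0.154)³ ≈ 3.64133e-03.
By linearity: E[X] = C(26, 3)·p³ ≈ 2600 · 3.64133e-03 ≈ 9.467.
Here α = 1, so p = 4/n is exactly at the triangle threshold p ~ 1/n. Asymptotically E[X] → c³/6 = 4³/6 = 32/3 ≈ 10.667, a bounded constant. In this regime the triangle count is asymptotically Poisson(c³/6).

E[X] ≈ 9.467; in regime p = Θ(1/n^{1}) E[X] stays bounded (at the triangle threshold p ~ 1/n).


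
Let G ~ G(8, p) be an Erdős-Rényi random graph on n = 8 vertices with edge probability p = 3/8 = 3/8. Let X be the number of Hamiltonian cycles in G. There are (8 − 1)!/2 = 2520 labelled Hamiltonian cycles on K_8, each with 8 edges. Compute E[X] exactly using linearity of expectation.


K_8 has (8 − 1)!/2 = 2520 labelled Hamiltonian cycles.
For each such Hamiltonian cycle H, let X_H = 1 if all 8 edges of H are present in G. Then P[X_H = 1] = p^{8} = (3/8)^{8} = 6561/16777216.
By linearity of expectation: E[X] = Σ_H E[X_H] = 2520 · p^{8} = 2520 · 6561/16777216 = 2066715/2097152.
Numerically: E[X] ≈ 0.985.

E[X] = 2520 · (3/8)^{8} = 2066715/2097152 ≈ 0.985.


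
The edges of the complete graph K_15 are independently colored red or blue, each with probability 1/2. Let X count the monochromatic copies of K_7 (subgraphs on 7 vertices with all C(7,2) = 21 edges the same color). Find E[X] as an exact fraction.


Let X = Σ_S X_S over the C(15, 7) = 6435 subsets S of size 7, where X_S = 1 if the K_7 on S is monochromatic.
For a fixed S, the K_7 on S has C(7, 2) = 21 edges. P[all 21 edges red] = (1/2)^21, and likewise for blue, so P[monochromatic] = 2·(1/2)^21 = 2^{1 − 21} = 1/1048576.
By linearity: E[X] = C(15, 7) · 2^{1 − 21} = 6435 · 1/1048576 = 6435/1048576.
Numerically: E[X] ≈ 0.00614.

E[X] = C(15,7)·2^(1−C(7,2)) = 6435/1048576 ≈ 0.00614.


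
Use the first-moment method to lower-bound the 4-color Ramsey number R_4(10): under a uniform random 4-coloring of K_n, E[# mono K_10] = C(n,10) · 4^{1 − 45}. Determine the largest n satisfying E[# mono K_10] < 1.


We need C(n, 10) · 4^{1 − 45} < 1, i.e. C(n, 10) < 4^{45 − 1} = 309485009821345068724781056.
Check values of n near the boundary:
  n = 2020: C(2020, 10) = 304832018578739931133653656; 304832018578739931133653656 < 309485009821345068724781056? YES
  n = 2021: C(2021, 10) = 306347841644770462864800616; 306347841644770462864800616 < 309485009821345068724781056? YES
  n = 2022: C(2022, 10) = 307870445231474093395937796; 307870445231474093395937796 < 309485009821345068724781056? YES
  n = 2023: C(2023, 10) = 309399856285778485315440716; 309399856285778485315440716 < 309485009821345068724781056? YES
  n = 2024: C(2024, 10) = 310936101848269937576192656; 310936101848269937576192656 < 309485009821345068724781056? NO
  n = 2025: C(2025, 10) = 312479209053472269772600560; 312479209053472269772600560 < 309485009821345068724781056? NO
  n = 2026: C(2026, 10) = 314029205130126398094885285; 314029205130126398094885285 < 309485009821345068724781056? NO
The largest n with C(n, 10) < 309485009821345068724781056 is n = 2023 (where E[X] = 77349964071444621328860179/77371252455336267181195264 ≈ 0.999725). Hence R_4(10) > 2023, i.e. R_4(10) ≥ 2024.

Largest n = 2023; hence R_4(10) > 2023.


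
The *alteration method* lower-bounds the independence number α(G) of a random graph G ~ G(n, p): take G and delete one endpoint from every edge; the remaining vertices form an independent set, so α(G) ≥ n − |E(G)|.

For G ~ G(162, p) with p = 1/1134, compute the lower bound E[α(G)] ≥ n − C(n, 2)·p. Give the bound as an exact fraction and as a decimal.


E[|E(G)|] = C(162, 2)·p = 13041 · (1/1134) = 23/2.
E[α(G)] ≥ n − E[|E(G)|] = 162 − 23/2 = 301/2.
Numerically: ≈ 150.5000.
(This is only a lower bound; the true E[α(G)] may be larger.)

E[α(G)] ≥ 301/2 ≈ 150.5000.


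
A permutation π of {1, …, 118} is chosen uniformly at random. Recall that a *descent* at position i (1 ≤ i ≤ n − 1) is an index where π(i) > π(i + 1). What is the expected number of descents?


Write X = Σ X_I over i = 1, …, 117, with X_I the indicator of one descent.
There are 117 indicators.
For each fixed i, the pair (π(i), π(i+1)) is a uniformly random ordered pair of distinct values from {1, …, 118}; by symmetry P[π(i) > π(i+1)] = 1/2.
By linearity: E[X] = 117 · (1/2) = (118 − 1) · (1/2) = 117/2 ≈ 58.5000.

E[X] = 117/2 = 58.5000.


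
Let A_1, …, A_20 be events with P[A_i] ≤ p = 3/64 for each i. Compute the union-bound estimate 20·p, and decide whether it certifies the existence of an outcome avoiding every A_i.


Union bound: P[∪_{i=1}^{20} A_i] ≤ Σ_i P[A_i] ≤ 20·p = 20·(3/64) = 15/16.
Numerically: 15/16 ≈ 0.9375000.
Is 15/16 < 1? YES.
Since P[∪ A_i] ≤ 15/16 < 1, the complement has P[∩ A_i^c] ≥ 1 − 15/16 = 1/16 > 0, so some outcome avoids every A_i.

20·p = 15/16 ≈ 0.9375000; existence CERTIFIED by the union bound.


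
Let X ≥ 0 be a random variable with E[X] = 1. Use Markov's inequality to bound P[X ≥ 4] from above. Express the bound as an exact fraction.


μ = E[X] = 1, a = 4.
Markov: P[X ≥ 4] ≤ μ/a = (1)/4 = 1/4.
Numerically: ≈ 0.250.
(Since a = 4 > μ = 1.000, the bound 1/4 is < 1 and informative.)

P[X ≥ 4] ≤ 1/4 ≈ 0.250.


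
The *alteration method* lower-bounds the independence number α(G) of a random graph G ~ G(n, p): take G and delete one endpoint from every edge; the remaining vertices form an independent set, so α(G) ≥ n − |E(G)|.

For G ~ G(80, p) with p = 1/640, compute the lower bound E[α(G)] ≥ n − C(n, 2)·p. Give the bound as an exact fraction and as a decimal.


E[|E(G)|] = C(80, 2)·p = 3160 · (1/640) = 79/16.
E[α(G)] ≥ n − E[|E(G)|] = 80 − 79/16 = 1201/16.
Numerically: ≈ 75.062.
(This is only a lower bound; the true E[α(G)] may be larger.)

E[α(G)] ≥ 1201/16 ≈ 75.062.


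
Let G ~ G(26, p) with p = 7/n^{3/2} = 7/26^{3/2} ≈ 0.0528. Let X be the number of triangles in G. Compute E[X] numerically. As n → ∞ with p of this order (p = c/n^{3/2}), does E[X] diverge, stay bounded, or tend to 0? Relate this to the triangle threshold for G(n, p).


Number of potential triangles: C(26, 3) = 2600.
Each occurs with probability p³ ≈ (0.0528)³ ≈ 1.472021e-04.
By linearity: E[X] = C(26, 3)·p³ ≈ 2600 · 1.472021e-04 ≈ 0.3827.
Since α = 3/2 > 1, p = c/n^{3/2} = o(1/n) is below the triangle threshold p ~ 1/n. Asymptotically E[X] ~ (c³/6)·n^{3(1−α)} = (7³/6)·n^{-1.5} → 0, so by Markov's inequality G has no triangles w.h.p.

E[X] ≈ 0.3827; in regime p = Θ(1/n^{3/2}) E[X] tends to 0 (below the triangle threshold p ~ 1/n).


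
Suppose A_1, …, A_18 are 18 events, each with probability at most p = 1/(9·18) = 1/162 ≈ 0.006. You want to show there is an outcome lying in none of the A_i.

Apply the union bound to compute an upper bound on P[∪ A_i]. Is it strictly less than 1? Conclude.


Union bound: P[∪_{i=1}^{18} A_i] ≤ Σ_i P[A_i] ≤ 18·p = 18·(1/162) = 1/9.
Numerically: 1/9 ≈ 0.111.
Is 1/9 < 1? YES.
Since P[∪ A_i] ≤ 1/9 < 1, the complement has P[∩ A_i^c] ≥ 1 − 1/9 = 8/9 > 0, so some outcome avoids every A_i.

18·p = 1/9 ≈ 0.111; existence CERTIFIED by the union bound.


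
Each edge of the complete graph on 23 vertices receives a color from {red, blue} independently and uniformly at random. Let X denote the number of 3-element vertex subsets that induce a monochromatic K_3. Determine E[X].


Let X = Σ_S X_S over the C(23, 3) = 1771 subsets S of size 3, where X_S = 1 if the K_3 on S is monochromatic.
For a fixed S, the K_3 on S has C(3, 2) = 3 edges. P[all 3 edges red] = (1/2)^3, and likewise for blue, so P[monochromatic] = 2·(1/2)^3 = 2^{1 − 3} = 1/4.
By linearity: E[X] = C(23, 3) · 2^{1 − 3} = 1771 · 1/4 = 1771/4.
Numerically: E[X] ≈ 442.7500.

E[X] = C(23,3)·2^(1−C(3,2)) = 1771/4 ≈ 442.7500.


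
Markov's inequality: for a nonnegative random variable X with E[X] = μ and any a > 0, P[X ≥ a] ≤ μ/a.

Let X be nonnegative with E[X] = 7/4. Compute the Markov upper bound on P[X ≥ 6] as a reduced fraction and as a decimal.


μ = E[X] = 7/4, a = 6.
Markov: P[X ≥ 6] ≤ μ/a = (7/4)/6 = 7/24.
Numerically: ≈ 0.2917.
(Since a = 6 > μ = 1.7500, the bound 7/24 is < 1 and informative.)

P[X ≥ 6] ≤ 7/24 ≈ 0.2917.


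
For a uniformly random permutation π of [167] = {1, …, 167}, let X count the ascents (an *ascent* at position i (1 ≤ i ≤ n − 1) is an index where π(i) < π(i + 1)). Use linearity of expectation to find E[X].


Write X = Σ X_I over i = 1, …, 166, with X_I the indicator of one ascent.
There are 166 indicators.
For each fixed i, the pair (π(i), π(i+1)) is a uniformly random ordered pair of distinct values from {1, …, 167}; by symmetry P[π(i) < π(i+1)] = 1/2.
By linearity: E[X] = 166 · (1/2) = (167 − 1) · (1/2) = 83 ≈ 83.0000.

E[X] = 83 = 83.0000.


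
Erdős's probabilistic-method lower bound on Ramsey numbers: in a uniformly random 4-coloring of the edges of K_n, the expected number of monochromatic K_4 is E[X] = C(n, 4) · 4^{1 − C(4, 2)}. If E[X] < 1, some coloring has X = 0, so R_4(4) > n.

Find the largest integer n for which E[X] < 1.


We need C(n, 4) · 4^{1 − 6} < 1, i.e. C(n, 4) < 4^{6 − 1} = 1024.
Check values of n near the boundary:
  n = 11: C(11, 4) = 330; 330 < 1024? YES
  n = 12: C(12, 4) = 495; 495 < 1024? YES
  n = 13: C(13, 4) = 715; 715 < 1024? YES
  n = 14: C(14, 4) = 1001; 1001 < 1024? YES
  n = 15: C(15, 4) = 1365; 1365 < 1024? NO
The largest n with C(n, 4) < 1024 is n = 14 (where E[X] = 1001/1024 ≈ 0.97754). Hence R_4(4) > 14, i.e. R_4(4) ≥ 15.

Largest n = 14; hence R_4(4) > 14.


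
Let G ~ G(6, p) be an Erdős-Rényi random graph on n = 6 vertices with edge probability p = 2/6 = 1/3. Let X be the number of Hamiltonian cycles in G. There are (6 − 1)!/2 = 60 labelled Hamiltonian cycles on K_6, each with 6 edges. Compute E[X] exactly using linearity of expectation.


K_6 has (6 − 1)!/2 = 60 labelled Hamiltonian cycles.
For each such Hamiltonian cycle H, let X_H = 1 if all 6 edges of H are present in G. Then P[X_H = 1] = p^{6} = (1/3)^{6} = 1/729.
By linearity: E[X] = Σ_H E[X_H] = 60 · p^{6} = 60 · 1/729 = 20/243.
Numerically: E[X] ≈ 0.0823.

E[X] = 60 · (1/3)^{6} = 20/243 ≈ 0.0823.


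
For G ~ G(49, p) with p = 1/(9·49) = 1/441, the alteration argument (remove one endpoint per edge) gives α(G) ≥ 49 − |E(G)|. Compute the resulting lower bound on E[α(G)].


E[|E(G)|] = C(49, 2)·p = 1176 · (1/441) = 8/3.
E[α(G)] ≥ n − E[|E(G)|] = 49 − 8/3 = 139/3.
Numerically: ≈ 46.33333.
(This is only a lower bound; the true E[α(G)] may be larger.)

E[α(G)] ≥ 139/3 ≈ 46.33333.


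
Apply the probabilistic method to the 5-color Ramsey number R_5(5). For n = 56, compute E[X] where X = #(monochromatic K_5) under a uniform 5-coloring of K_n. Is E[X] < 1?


E[X] = C(56, 5) · 5^{1 − 10} = 3819816 · 5^{−9} = 3819816/1953125.
As a reduced fraction: E[X] = 3819816/1953125 ≈ 1.95575.
Is E[X] < 1? NO.
Since E[X] ≥ 1, the first-moment bound is inconclusive at n = 56; it does NOT by itself certify R_5(5) > 56.

E[X] = 3819816/1953125 ≈ 1.95575; E[X] ≥ 1; first-moment method inconclusive here.


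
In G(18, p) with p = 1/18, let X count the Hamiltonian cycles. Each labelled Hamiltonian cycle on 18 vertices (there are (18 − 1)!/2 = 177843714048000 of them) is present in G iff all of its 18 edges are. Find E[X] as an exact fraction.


K_18 has (18 − 1)!/2 = 177843714048000 labelled Hamiltonian cycles.
For each such Hamiltonian cycle H, let X_H = 1 if all 18 edges of H are present in G. Then P[X_H = 1] = p^{18} = (1/18)^{18} = 1/39346408075296537575424.
Summing the indicators: E[X] = Σ_H E[X_H] = 177843714048000 · p^{18} = 177843714048000 · 1/39346408075296537575424 = 14889875/3294258113514384.
Numerically: E[X] ≈ 4.51995e-09.

E[X] = 177843714048000 · (1/18)^{18} = 14889875/3294258113514384 ≈ 4.51995e-09.


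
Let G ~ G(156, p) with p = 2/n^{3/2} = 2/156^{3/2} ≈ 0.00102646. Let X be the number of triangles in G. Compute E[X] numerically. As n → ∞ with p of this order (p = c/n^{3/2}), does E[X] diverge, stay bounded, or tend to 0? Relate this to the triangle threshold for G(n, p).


Number of potential triangles: C(156, 3) = 620620.
Each occurs with probability p³ ≈ (0.00102646)³ ≈ 1.08150690e-09.
By linearity: E[X] = C(156, 3)·p³ ≈ 620620 · 1.08150690e-09 ≈ 0.000671.
Since α = 3/2 > 1, p = c/n^{3/2} = o(1/n) is below the triangle threshold p ~ 1/n. Asymptotically E[X] ~ (c³/6)·n^{3(1−α)} = (2³/6)·n^{-1.5} → 0, so by Markov's inequality G has no triangles w.h.p.

E[X] ≈ 0.000671; in regime p = Θ(1/n^{3/2}) E[X] tends to 0 (below the triangle threshold p ~ 1/n).


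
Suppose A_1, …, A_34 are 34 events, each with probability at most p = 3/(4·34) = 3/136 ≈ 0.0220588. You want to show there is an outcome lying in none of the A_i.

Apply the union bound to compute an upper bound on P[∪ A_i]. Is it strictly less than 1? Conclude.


Union bound: P[∪_{i=1}^{34} A_i] ≤ Σ_i P[A_i] ≤ 34·p = 34·(3/136) = 3/4.
Numerically: 3/4 ≈ 0.7500000.
Is 3/4 < 1? YES.
Since P[∪ A_i] ≤ 3/4 < 1, the complement has P[∩ A_i^c] ≥ 1 − 3/4 = 1/4 > 0, so some outcome avoids every A_i.

34·p = 3/4 ≈ 0.7500000; existence CERTIFIED by the union bound.


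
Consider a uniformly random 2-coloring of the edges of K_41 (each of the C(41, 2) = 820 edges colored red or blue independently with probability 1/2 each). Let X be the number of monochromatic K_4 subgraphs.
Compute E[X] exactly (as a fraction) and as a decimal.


Let X = Σ_S X_S over the C(41, 4) = 101270 subsets S of size 4, where X_S = 1 if the K_4 on S is monochromatic.
For a fixed S, the K_4 on S has C(4, 2) = 6 edges. P[all 6 edges red] = (1/2)^6, and likewise for blue, so P[monochromatic] = 2·(1/2)^6 = 2^{1 − 6} = 1/32.
By linearity: E[X] = C(41, 4) · 2^{1 − 6} = 101270 · 1/32 = 50635/16.
Numerically: E[X] ≈ 3164.6875.

E[X] = C(41,4)·2^(1−C(4,2)) = 50635/16 ≈ 3164.6875.


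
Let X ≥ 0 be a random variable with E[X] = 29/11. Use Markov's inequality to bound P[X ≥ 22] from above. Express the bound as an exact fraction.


μ = E[X] = 29/11, a = 22.
Markov: P[X ≥ 22] ≤ μ/a = (29/11)/22 = 29/242.
Numerically: ≈ 0.11983.
(Since a = 22 > μ = 2.63636, the bound 29/242 is < 1 and informative.)

P[X ≥ 22] ≤ 29/242 ≈ 0.11983.


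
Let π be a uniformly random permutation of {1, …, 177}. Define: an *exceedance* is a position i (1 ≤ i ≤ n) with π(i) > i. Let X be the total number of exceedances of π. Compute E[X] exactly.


Write X = Σ_{i=1}^{177} X_i, where X_i = 1_{π(i) > i}.
For each fixed i, π(i) is uniform over {1, …, 177} (marginal of a uniform permutation), so P[π(i) > i] = (n − i)/n. Summing: Σ_{i=1}^{177} (n − i)/n = (0 + 1 + … + 176)/177 = 177(177 − 1)/(2·177) = (177 − 1)/2.
Hence E[X] = Σ_{i=1}^{177} (177 − i)/177 = 88 ≈ 88.000000.

E[X] = 88 = 88.000000.


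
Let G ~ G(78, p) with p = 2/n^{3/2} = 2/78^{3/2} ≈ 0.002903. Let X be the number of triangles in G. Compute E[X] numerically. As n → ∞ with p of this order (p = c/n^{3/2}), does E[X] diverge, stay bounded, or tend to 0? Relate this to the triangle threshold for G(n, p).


Number of potential triangles: C(78, 3) = 76076.
Each occurs with probability p³ ≈ (0.002903)³ ≈ 2.447171e-08.
By linearity: E[X] = C(78, 3)·p³ ≈ 76076 · 2.447171e-08 ≈ 0.0019.
Since α = 3/2 > 1, p = c/n^{3/2} = o(1/n) is below the triangle threshold p ~ 1/n. Asymptotically E[X] ~ (c³/6)·n^{3(1−α)} = (2³/6)·n^{-1.5} → 0, so by Markov's inequality G has no triangles w.h.p.

E[X] ≈ 0.0019; in regime p = Θ(1/n^{3/2}) E[X] tends to 0 (below the triangle threshold p ~ 1/n).


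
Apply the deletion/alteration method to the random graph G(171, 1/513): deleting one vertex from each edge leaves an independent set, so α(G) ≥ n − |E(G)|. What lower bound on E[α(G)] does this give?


E[|E(G)|] = C(171, 2)·p = 14535 · (1/513) = 85/3.
E[α(G)] ≥ n − E[|E(G)|] = 171 − 85/3 = 428/3.
Numerically: ≈ 142.666667.
(This is only a lower bound; the true E[α(G)] may be larger.)

E[α(G)] ≥ 428/3 ≈ 142.666667.


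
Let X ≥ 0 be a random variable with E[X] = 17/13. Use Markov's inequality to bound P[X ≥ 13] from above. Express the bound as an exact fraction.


μ = E[X] = 17/13, a = 13.
Markov: P[X ≥ 13] ≤ μ/a = (17/13)/13 = 17/169.
Numerically: ≈ 0.101.
(Since a = 13 > μ = 1.308, the bound 17/169 is < 1 and informative.)

P[X ≥ 13] ≤ 17/169 ≈ 0.101.


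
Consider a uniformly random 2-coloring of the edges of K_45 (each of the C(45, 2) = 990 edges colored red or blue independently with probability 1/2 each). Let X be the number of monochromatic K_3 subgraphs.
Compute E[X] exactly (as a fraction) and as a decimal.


Let X = Σ_S X_S over the C(45, 3) = 14190 subsets S of size 3, where X_S = 1 if the K_3 on S is monochromatic.
For a fixed S, the K_3 on S has C(3, 2) = 3 edges. P[all 3 edges red] = (1/2)^3, and likewise for blue, so P[monochromatic] = 2·(1/2)^3 = 2^{1 − 3} = 1/4.
Summing: E[X] = C(45, 3) · 2^{1 − 3} = 14190 · 1/4 = 7095/2.
Numerically: E[X] ≈ 3547.500.

E[X] = C(45,3)·2^(1−C(3,2)) = 7095/2 ≈ 3547.500.


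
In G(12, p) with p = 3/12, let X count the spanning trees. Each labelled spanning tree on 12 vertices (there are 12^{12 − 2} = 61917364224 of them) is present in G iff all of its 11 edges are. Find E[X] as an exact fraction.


K_12 has 12^{12 − 2} = 61917364224 labelled spanning trees.
For each such spanning tree H, let X_H = 1 if all 11 edges of H are present in G. Then P[X_H = 1] = p^{11} = (1/4)^{11} = 1/4194304.
By linearity of expectation: E[X] = Σ_H E[X_H] = 61917364224 · p^{11} = 61917364224 · 1/4194304 = 59049/4.
Numerically: E[X] ≈ 14762.

E[X] = 61917364224 · (1/4)^{11} = 59049/4 ≈ 14762.


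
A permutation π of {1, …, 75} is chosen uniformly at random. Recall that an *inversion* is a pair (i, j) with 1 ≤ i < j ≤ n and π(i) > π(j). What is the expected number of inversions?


Write X = Σ X_I over the C(75, 2) = 2775 pairs i < j, with X_I the indicator of one inversion.
There are 2775 indicators.
For each fixed pair i < j, the values π(i) and π(j) are two distinct elements of {1, …, 75} in uniformly random order; by symmetry P[π(i) > π(j)] = 1/2.
By linearity: E[X] = 2775 · (1/2) = C(75, 2) · (1/2) = 2775/2 = 2775/2 ≈ 1387.500000.

E[X] = 2775/2 = 1387.500000.


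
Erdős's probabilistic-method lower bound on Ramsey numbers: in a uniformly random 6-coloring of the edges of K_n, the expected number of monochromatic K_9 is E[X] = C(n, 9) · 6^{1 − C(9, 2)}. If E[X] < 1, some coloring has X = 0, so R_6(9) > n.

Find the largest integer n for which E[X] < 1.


We need C(n, 9) · 6^{1 − 36} < 1, i.e. C(n, 9) < 6^{36 − 1} = 1719070799748422591028658176.
Check values of n near the boundary:
  n = 4405: C(4405, 9) = 1706862792900636302463627150; 1706862792900636302463627150 < 1719070799748422591028658176? YES
  n = 4406: C(4406, 9) = 1710356485221788389505285700; 1710356485221788389505285700 < 1719070799748422591028658176? YES
  n = 4407: C(4407, 9) = 1713856532599459170657070050; 1713856532599459170657070050 < 1719070799748422591028658176? YES
  n = 4408: C(4408, 9) = 1717362945146264156457459600; 1717362945146264156457459600 < 1719070799748422591028658176? YES
  n = 4409: C(4409, 9) = 1720875732988608787686577131; 1720875732988608787686577131 < 1719070799748422591028658176? NO
The largest n with C(n, 9) < 1719070799748422591028658176 is n = 4408 (where E[X] = 35778394690547169926197075/35813974994758803979763712 ≈ 0.99901). Hence R_6(9) > 4408, i.e. R_6(9) ≥ 4409.

Largest n = 4408; hence R_6(9) > 4408.


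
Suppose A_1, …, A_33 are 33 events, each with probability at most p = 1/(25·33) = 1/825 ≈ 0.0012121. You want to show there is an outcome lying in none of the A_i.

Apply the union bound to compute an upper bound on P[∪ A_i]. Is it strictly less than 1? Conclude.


Union bound: P[∪_{i=1}^{33} A_i] ≤ Σ_i P[A_i] ≤ 33·p = 33·(1/825) = 1/25.
Numerically: 1/25 ≈ 0.0400000.
Is 1/25 < 1? YES.
Since P[∪ A_i] ≤ 1/25 < 1, the complement has P[∩ A_i^c] ≥ 1 − 1/25 = 24/25 > 0, so some outcome avoids every A_i.

33·p = 1/25 ≈ 0.0400000; existence CERTIFIED by the union bound.


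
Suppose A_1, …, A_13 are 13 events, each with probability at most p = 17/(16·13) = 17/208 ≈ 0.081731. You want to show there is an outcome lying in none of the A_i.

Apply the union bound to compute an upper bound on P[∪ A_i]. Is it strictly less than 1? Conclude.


Union bound: P[∪_{i=1}^{13} A_i] ≤ Σ_i P[A_i] ≤ 13·p = 13·(17/208) = 17/16.
Numerically: 17/16 ≈ 1.062500.
Is 17/16 < 1? NO.
Since the bound 17/16 is ≥ 1, the union bound is uninformative here; it does NOT by itself certify existence.

13·p = 17/16 ≈ 1.062500; existence NOT certified by the union bound.


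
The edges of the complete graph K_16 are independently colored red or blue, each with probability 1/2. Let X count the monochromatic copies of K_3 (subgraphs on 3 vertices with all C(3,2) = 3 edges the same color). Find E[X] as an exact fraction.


Let X = Σ_S X_S over the C(16, 3) = 560 subsets S of size 3, where X_S = 1 if the K_3 on S is monochromatic.
For a fixed S, the K_3 on S has C(3, 2) = 3 edges. P[all 3 edges red] = (1/2)^3, and likewise for blue, so P[monochromatic] = 2·(1/2)^3 = 2^{1 − 3} = 1/4.
By linearity: E[X] = C(16, 3) · 2^{1 − 3} = 560 · 1/4 = 140.
Numerically: E[X] ≈ 140.0000.

E[X] = C(16,3)·2^(1−C(3,2)) = 140 ≈ 140.0000.


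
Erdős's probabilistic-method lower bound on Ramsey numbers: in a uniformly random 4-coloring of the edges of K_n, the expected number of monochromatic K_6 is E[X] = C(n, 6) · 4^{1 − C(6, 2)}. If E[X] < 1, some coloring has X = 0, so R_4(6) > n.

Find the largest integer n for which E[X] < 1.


We need C(n, 6) · 4^{1 − 15} < 1, i.e. C(n, 6) < 4^{15 − 1} = 268435456.
Check values of n near the boundary:
  n = 77: C(77, 6) = 237093780; 237093780 < 268435456? YES
  n = 78: C(78, 6) = 256851595; 256851595 < 268435456? YES
  n = 79: C(79, 6) = 277962685; 277962685 < 268435456? NO
  n = 80: C(80, 6) = 300500200; 300500200 < 268435456? NO
  n = 81: C(81, 6) = 324540216; 324540216 < 268435456? NO
The largest n with C(n, 6) < 268435456 is n = 78 (where E[X] = 256851595/268435456 ≈ 0.956847). Hence R_4(6) > 78, i.e. R_4(6) ≥ 79.

Largest n = 78; hence R_4(6) > 78.


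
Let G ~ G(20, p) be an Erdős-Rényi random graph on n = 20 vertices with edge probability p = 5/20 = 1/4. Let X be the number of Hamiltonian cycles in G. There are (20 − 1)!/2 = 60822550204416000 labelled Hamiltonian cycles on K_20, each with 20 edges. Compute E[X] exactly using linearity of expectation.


K_20 has (20 − 1)!/2 = 60822550204416000 labelled Hamiltonian cycles.
For each such Hamiltonian cycle H, let X_H = 1 if all 20 edges of H are present in G. Then P[X_H = 1] = p^{20} = (1/4)^{20} = 1/1099511627776.
By linearity: E[X] = Σ_H E[X_H] = 60822550204416000 · p^{20} = 60822550204416000 · 1/1099511627776 = 1856156927625/33554432.
Numerically: E[X] ≈ 55318.

E[X] = 60822550204416000 · (1/4)^{20} = 1856156927625/33554432 ≈ 55318.


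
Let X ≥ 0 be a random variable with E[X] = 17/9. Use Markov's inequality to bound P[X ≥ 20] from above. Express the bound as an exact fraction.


μ = E[X] = 17/9, a = 20.
Markov: P[X ≥ 20] ≤ μ/a = (17/9)/20 = 17/180.
Numerically: ≈ 0.0944.
(Since a = 20 > μ = 1.8889, the bound 17/180 is < 1 and informative.)

P[X ≥ 20] ≤ 17/180 ≈ 0.0944.


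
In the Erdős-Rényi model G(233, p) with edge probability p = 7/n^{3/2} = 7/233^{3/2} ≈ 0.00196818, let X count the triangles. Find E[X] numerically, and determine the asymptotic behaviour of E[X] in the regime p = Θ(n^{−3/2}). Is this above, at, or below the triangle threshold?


Number of potential triangles: C(233, 3) = 2081156.
Each occurs with probability p³ ≈ (0.00196818)³ ≈ 7.62416831e-09.
By linearity: E[X] = C(233, 3)·p³ ≈ 2081156 · 7.62416831e-09 ≈ 0.015867.
Since α = 3/2 > 1, p = c/n^{3/2} = o(1/n) is below the triangle threshold p ~ 1/n. Asymptotically E[X] ~ (c³/6)·n^{3(1−α)} = (7³/6)·n^{-1.5} → 0, so by Markov's inequality G has no triangles w.h.p.

E[X] ≈ 0.015867; in regime p = Θ(1/n^{3/2}) E[X] tends to 0 (below the triangle threshold p ~ 1/n).
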